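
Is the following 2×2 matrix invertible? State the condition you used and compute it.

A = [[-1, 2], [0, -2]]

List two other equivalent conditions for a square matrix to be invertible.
Yes, invertible; det(A) = 2 ≠ 0. Equivalent conditions: rank(A) = 2; Ax = 0 has only the trivial solution; 0 is not an eigenvalue; the columns of A are linearly independent.

To check invertibility, compute det(A).
The given matrix is triangular, so det(A) equals the product of its diagonal entries = 2 ≠ 0.
Since det(A) ≠ 0, A is invertible.
Equivalent conditions for a square matrix A to be invertible:
- rank(A) = 2 (full rank).
- The homogeneous system Ax = 0 has only the trivial solution x = 0.
- 0 is not an eigenvalue of A.
- The columns (equivalently rows) of A are linearly independent.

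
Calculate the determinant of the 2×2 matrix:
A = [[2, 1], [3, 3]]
3

For A = [[a, b], [c, d]], det(A) = a*d - b*c.
det(A) = (2)*(3) - (1)*(3) = 6 - 3 = 3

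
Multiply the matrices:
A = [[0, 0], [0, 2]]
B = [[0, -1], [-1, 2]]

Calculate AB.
[[0, 0], [-2, 4]]

Each entry (i,j) of AB = sum over k of A[i][k]*B[k][j].
(AB)[0][0] = (0)*(0) + (0)*(-1) = 0
(AB)[0][1] = (0)*(-1) + (0)*(2) = 0
(AB)[1][0] = (0)*(0) + (2)*(-1) = -2
(AB)[1][1] = (0)*(-1) + (2)*(2) = 4
AB = [[0, 0], [-2, 4]]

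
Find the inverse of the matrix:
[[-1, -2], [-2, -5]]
[[-5, 2], [2, -1]]

For [[a,b],[c,d]], inverse = (1/det)·[[d,-b],[-c,a]]
det = -1·-5 - -2·-2 = 1
Inverse = (1/1)·[[-5, 2], [2, -1]]
        = [[-5, 2], [2, -1]]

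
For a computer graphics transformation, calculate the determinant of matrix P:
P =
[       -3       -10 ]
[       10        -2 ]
det(P) = 106

For a 2×2 matrix [[a, b], [c, d]], det = a*d - b*c.
det(P) = (-3)*(-2) - (-10)*(10) = 6 + 100 = 106.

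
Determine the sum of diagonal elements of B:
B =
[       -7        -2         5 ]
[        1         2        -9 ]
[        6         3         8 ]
tr(B) = -7 + 2 + 8 = 3

The trace of a square matrix is the sum of its diagonal entries.
Diagonal entries of B: B[0][0] = -7, B[1][1] = 2, B[2][2] = 8.
tr(B) = -7 + 2 + 8 = 3.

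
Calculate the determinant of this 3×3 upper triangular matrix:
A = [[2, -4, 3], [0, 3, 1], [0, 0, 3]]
18

The determinant of a triangular matrix is the product of its diagonal entries (the off-diagonal entries above the diagonal do not affect it).
det(A) = (2) * (3) * (3) = 18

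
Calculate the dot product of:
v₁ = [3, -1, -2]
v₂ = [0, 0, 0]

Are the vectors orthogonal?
0, Yes

The dot product is the sum of products of corresponding components.
v₁·v₂ = (3)*(0) + (-1)*(0) + (-2)*(0) = 0 + 0 + 0 = 0.
Two vectors are orthogonal iff their dot product is 0; here the dot product is 0, so the vectors are orthogonal.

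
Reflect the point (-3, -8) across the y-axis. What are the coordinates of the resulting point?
(3, -8)

Reflection across y-axis: (-3, -8) → (3, -8)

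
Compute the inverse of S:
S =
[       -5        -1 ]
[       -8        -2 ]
det(S) = 2
S⁻¹ =
[       -1       1/2 ]
[        4      -5/2 ]

For a 2×2 matrix S = [[a, b], [c, d]] with det(S) ≠ 0, S⁻¹ = (1/det(S)) * [[d, -b], [-c, a]].
det(S) = (-5)*(-2) - (-1)*(-8) = 10 - 8 = 2.
S⁻¹ = (1/2) * [[-2, 1], [8, -5]].
Dividing each entry by 2 and reducing:
S⁻¹ =
[       -1       1/2 ]
[        4      -5/2 ]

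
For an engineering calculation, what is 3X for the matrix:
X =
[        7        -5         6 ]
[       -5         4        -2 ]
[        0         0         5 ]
3X =
[       21       -15        18 ]
[      -15        12        -6 ]
[        0         0        15 ]

Scalar multiplication is elementwise: (3X)[i][j] = 3 * X[i][j].
  (3X)[0][0] = 3 * (7) = 21
  (3X)[0][1] = 3 * (-5) = -15
  (3X)[0][2] = 3 * (6) = 18
  (3X)[1][0] = 3 * (-5) = -15
  (3X)[1][1] = 3 * (4) = 12
  (3X)[1][2] = 3 * (-2) = -6
  (3X)[2][0] = 3 * (0) = 0
  (3X)[2][1] = 3 * (0) = 0
  (3X)[2][2] = 3 * (5) = 15
3X =
[       21       -15        18 ]
[      -15        12        -6 ]
[        0         0        15 ]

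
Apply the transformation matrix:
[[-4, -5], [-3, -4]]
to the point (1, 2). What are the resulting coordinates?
(-14, -11)

Matrix multiplication:
[[-4, -5], [-3, -4]] × [1, 2]ᵀ
= [-4×1 + -5×2, -3×1 + -4×2]ᵀ
= [-14.0000, -11.0000]ᵀ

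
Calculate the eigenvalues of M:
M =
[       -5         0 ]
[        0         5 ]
λ = -5, 5

Solve det(M - λI) = 0. For a 2×2 matrix the characteristic equation is λ² - (trace)λ + det = 0.
trace(M) = a + d = -5 + 5 = 0.
det(M) = a*d - b*c = (-5)*(5) - (0)*(0) = -25 - 0 = -25.
Characteristic equation: λ² - (0)λ + (-25) = 0.
Discriminant = (0)² - 4*(-25) = 0 + 100 = 100.
λ = (0 ± √100) / 2 = (0 ± 10) / 2 = -5, 5.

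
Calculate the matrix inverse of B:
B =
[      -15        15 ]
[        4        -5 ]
det(B) = 15
B⁻¹ =
[     -1/3        -1 ]
[    -4/15        -1 ]

For a 2×2 matrix B = [[a, b], [c, d]] with det(B) ≠ 0, B⁻¹ = (1/det(B)) * [[d, -b], [-c, a]].
det(B) = (-15)*(-5) - (15)*(4) = 75 - 60 = 15.
B⁻¹ = (1/15) * [[-5, -15], [-4, -15]].
Dividing each entry by 15 and reducing:
B⁻¹ =
[     -1/3        -1 ]
[    -4/15        -1 ]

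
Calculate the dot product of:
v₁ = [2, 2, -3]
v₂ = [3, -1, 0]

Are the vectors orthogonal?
4, No

The dot product is the sum of products of corresponding components.
v₁·v₂ = (2)*(3) + (2)*(-1) + (-3)*(0) = 6 - 2 + 0 = 4.
Two vectors are orthogonal iff their dot product is 0; here the dot product is 4, so the vectors are not orthogonal.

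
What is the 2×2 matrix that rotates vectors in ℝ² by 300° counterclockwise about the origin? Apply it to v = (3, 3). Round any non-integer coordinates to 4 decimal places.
R = [[1/2, √3/2], [-√3/2, 1/2]]; R·v = (4.0981, -1.0981)

A counterclockwise rotation by angle θ in ℝ² has matrix R(θ) = [[cos θ, -sin θ], [sin θ, cos θ]].
For θ = 300°: cos θ = 1/2, sin θ = -√3/2.
R(300°) = [[1/2, √3/2], [-√3/2, 1/2]].
R·v = [1/2·3 + (√3/2)·3, -√3/2·3 + 1/2·3] = (4.0981, -1.0981).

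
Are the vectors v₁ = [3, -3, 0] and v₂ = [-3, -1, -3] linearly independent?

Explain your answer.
Yes, linearly independent

Two vectors are linearly dependent iff one is a scalar multiple of the other.
No single scalar k satisfies v₂ = k·v₁ (the ratios of corresponding entries disagree), so v₁ and v₂ are linearly independent.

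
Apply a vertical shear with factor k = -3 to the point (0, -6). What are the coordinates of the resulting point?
(0, -6)

Shear matrix for vertical shear with factor k = -3:
[[1, 0], [-3, 1]]
Result: (0, -6) → (0, -6)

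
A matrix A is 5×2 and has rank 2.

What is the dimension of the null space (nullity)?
0

The rank-nullity theorem for an m×n matrix states:
rank(A) + nullity(A) = n (the number of columns).
Here n = 2 and rank(A) = 2, so nullity(A) = 2 - 2 = 0.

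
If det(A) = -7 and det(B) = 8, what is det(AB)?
-56

Use the multiplicative property of determinants: det(AB) = det(A)*det(B).
det(AB) = (-7)*(8) = -56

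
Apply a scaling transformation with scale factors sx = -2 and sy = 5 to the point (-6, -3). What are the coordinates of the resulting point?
(12, -15)

Scaling matrix:
[[-2, 0], [0, 5]]
Result: (-6 × -2, -3 × 5) = (12, -15)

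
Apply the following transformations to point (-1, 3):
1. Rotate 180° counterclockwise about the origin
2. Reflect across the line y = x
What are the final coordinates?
(-3, 1)

Step 1: Rotate 180° → (1, -3)
Step 2: Reflect across the line y = x → (-3, 1)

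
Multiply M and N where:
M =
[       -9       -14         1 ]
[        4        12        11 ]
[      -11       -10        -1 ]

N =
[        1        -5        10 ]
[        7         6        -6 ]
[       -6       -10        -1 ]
MN =
[     -113       -49        -7 ]
[       22       -58       -43 ]
[      -75         5       -49 ]

Matrix multiplication: (MN)[i][j] = sum over k of M[i][k] * N[k][j].
  (MN)[0][0] = (-9)*(1) + (-14)*(7) + (1)*(-6) = -113
  (MN)[0][1] = (-9)*(-5) + (-14)*(6) + (1)*(-10) = -49
  (MN)[0][2] = (-9)*(10) + (-14)*(-6) + (1)*(-1) = -7
  (MN)[1][0] = (4)*(1) + (12)*(7) + (11)*(-6) = 22
  (MN)[1][1] = (4)*(-5) + (12)*(6) + (11)*(-10) = -58
  (MN)[1][2] = (4)*(10) + (12)*(-6) + (11)*(-1) = -43
  (MN)[2][0] = (-11)*(1) + (-10)*(7) + (-1)*(-6) = -75
  (MN)[2][1] = (-11)*(-5) + (-10)*(6) + (-1)*(-10) = 5
  (MN)[2][2] = (-11)*(10) + (-10)*(-6) + (-1)*(-1) = -49
MN =
[     -113       -49        -7 ]
[       22       -58       -43 ]
[      -75         5       -49 ]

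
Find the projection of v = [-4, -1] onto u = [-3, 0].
[-4, 0]

The projection of v onto u is proj_u(v) = ((v·u) / (u·u)) · u.
v·u = (-4)*(-3) + (-1)*(0) = 12.
u·u = (-3)*(-3) + (0)*(0) = 9.
coefficient = 12 / 9 = 4/3.
proj_u(v) = 4/3 · [-3, 0] = [-4, 0].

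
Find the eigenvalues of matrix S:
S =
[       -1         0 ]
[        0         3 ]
λ = -1, 3

Solve det(S - λI) = 0. For a 2×2 matrix the characteristic equation is λ² - (trace)λ + det = 0.
trace(S) = a + d = -1 + 3 = 2.
det(S) = a*d - b*c = (-1)*(3) - (0)*(0) = -3 - 0 = -3.
Characteristic equation: λ² - (2)λ + (-3) = 0.
Discriminant = (2)² - 4*(-3) = 4 + 12 = 16.
λ = (2 ± √16) / 2 = (2 ± 4) / 2 = -1, 3.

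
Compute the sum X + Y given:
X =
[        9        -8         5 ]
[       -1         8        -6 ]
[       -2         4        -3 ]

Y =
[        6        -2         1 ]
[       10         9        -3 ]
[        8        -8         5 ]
X + Y =
[       15       -10         6 ]
[        9        17        -9 ]
[        6        -4         2 ]

Matrix addition is elementwise: (X+Y)[i][j] = X[i][j] + Y[i][j].
  (X+Y)[0][0] = (9) + (6) = 15
  (X+Y)[0][1] = (-8) + (-2) = -10
  (X+Y)[0][2] = (5) + (1) = 6
  (X+Y)[1][0] = (-1) + (10) = 9
  (X+Y)[1][1] = (8) + (9) = 17
  (X+Y)[1][2] = (-6) + (-3) = -9
  (X+Y)[2][0] = (-2) + (8) = 6
  (X+Y)[2][1] = (4) + (-8) = -4
  (X+Y)[2][2] = (-3) + (5) = 2
X + Y =
[       15       -10         6 ]
[        9        17        -9 ]
[        6        -4         2 ]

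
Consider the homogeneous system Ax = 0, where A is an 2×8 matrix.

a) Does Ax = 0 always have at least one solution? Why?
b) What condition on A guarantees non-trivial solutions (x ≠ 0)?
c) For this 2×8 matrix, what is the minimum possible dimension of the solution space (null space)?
a) Yes, x = 0 is always a solution. b) When A has linearly dependent columns (rank < n). c) Minimum nullity = 6.

a) x = 0 satisfies A·0 = 0, so the zero vector is always a solution.
b) Non-trivial solutions exist iff the columns of A are linearly dependent, equivalently rank(A) < n (the number of columns).
c) By rank-nullity, rank(A) + nullity(A) = n = 8. Since A has only 2 rows, rank(A) ≤ 2, so nullity(A) ≥ 8 - 2 = 6.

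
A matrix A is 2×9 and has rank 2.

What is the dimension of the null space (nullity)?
7

The rank-nullity theorem for an m×n matrix states:
rank(A) + nullity(A) = n (the number of columns).
Here n = 9 and rank(A) = 2, so nullity(A) = 9 - 2 = 7.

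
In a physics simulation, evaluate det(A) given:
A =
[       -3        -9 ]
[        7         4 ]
det(A) = 51

For a 2×2 matrix [[a, b], [c, d]], det = a*d - b*c.
det(A) = (-3)*(4) - (-9)*(7) = -12 + 63 = 51.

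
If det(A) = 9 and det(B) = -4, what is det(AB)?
-36

Use the multiplicative property of determinants: det(AB) = det(A)*det(B).
det(AB) = (9)*(-4) = -36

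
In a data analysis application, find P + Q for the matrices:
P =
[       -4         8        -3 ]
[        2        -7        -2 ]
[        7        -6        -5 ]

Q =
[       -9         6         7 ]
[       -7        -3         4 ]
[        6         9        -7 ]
P + Q =
[      -13        14         4 ]
[       -5       -10         2 ]
[       13         3       -12 ]

Matrix addition is elementwise: (P+Q)[i][j] = P[i][j] + Q[i][j].
  (P+Q)[0][0] = (-4) + (-9) = -13
  (P+Q)[0][1] = (8) + (6) = 14
  (P+Q)[0][2] = (-3) + (7) = 4
  (P+Q)[1][0] = (2) + (-7) = -5
  (P+Q)[1][1] = (-7) + (-3) = -10
  (P+Q)[1][2] = (-2) + (4) = 2
  (P+Q)[2][0] = (7) + (6) = 13
  (P+Q)[2][1] = (-6) + (9) = 3
  (P+Q)[2][2] = (-5) + (-7) = -12
P + Q =
[      -13        14         4 ]
[       -5       -10         2 ]
[       13         3       -12 ]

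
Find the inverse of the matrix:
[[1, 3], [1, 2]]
[[-2, 3], [1, -1]]

For [[a,b],[c,d]], inverse = (1/det)·[[d,-b],[-c,a]]
det = 1·2 - 3·1 = -1
Inverse = (1/-1)·[[2, -3], [-1, 1]]
        = [[-2, 3], [1, -1]]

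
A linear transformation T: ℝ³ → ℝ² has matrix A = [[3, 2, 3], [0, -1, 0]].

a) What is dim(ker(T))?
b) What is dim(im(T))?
dim(ker) = 1, dim(im) = 2

The two rows are not scalar multiples of one another (no single k satisfies row 2 = k × row 1), so they are linearly independent.
Thus rank(A) = 2.
dim(im(T)) = rank(A) = 2.
By the rank-nullity theorem applied to T: ℝ³ → ℝ², rank(A) + nullity(A) = 3 (the domain dimension), so dim(ker(T)) = 3 - 2 = 1.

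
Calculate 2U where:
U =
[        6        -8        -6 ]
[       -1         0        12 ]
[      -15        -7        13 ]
2U =
[       12       -16       -12 ]
[       -2         0        24 ]
[      -30       -14        26 ]

Scalar multiplication is elementwise: (2U)[i][j] = 2 * U[i][j].
  (2U)[0][0] = 2 * (6) = 12
  (2U)[0][1] = 2 * (-8) = -16
  (2U)[0][2] = 2 * (-6) = -12
  (2U)[1][0] = 2 * (-1) = -2
  (2U)[1][1] = 2 * (0) = 0
  (2U)[1][2] = 2 * (12) = 24
  (2U)[2][0] = 2 * (-15) = -30
  (2U)[2][1] = 2 * (-7) = -14
  (2U)[2][2] = 2 * (13) = 26
2U =
[       12       -16       -12 ]
[       -2         0        24 ]
[      -30       -14        26 ]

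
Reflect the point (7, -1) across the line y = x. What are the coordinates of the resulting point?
(-1, 7)

Reflection across line y = x: (7, -1) → (-1, 7)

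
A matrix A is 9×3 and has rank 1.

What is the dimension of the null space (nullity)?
2

The rank-nullity theorem for an m×n matrix states:
rank(A) + nullity(A) = n (the number of columns).
Here n = 3 and rank(A) = 1, so nullity(A) = 3 - 1 = 2.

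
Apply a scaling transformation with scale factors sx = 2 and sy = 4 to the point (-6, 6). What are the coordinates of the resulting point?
(-12, 24)

Scaling matrix:
[[2, 0], [0, 4]]
Result: (-6 × 2, 6 × 4) = (-12, 24)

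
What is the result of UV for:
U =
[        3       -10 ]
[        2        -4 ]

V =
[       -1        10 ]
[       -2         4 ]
UV =
[       17       -10 ]
[        6         4 ]

Matrix multiplication: (UV)[i][j] = sum over k of U[i][k] * V[k][j].
  (UV)[0][0] = (3)*(-1) + (-10)*(-2) = 17
  (UV)[0][1] = (3)*(10) + (-10)*(4) = -10
  (UV)[1][0] = (2)*(-1) + (-4)*(-2) = 6
  (UV)[1][1] = (2)*(10) + (-4)*(4) = 4
UV =
[       17       -10 ]
[        6         4 ]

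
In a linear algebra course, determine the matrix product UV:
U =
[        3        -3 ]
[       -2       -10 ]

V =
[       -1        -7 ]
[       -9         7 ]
UV =
[       24       -42 ]
[       92       -56 ]

Matrix multiplication: (UV)[i][j] = sum over k of U[i][k] * V[k][j].
  (UV)[0][0] = (3)*(-1) + (-3)*(-9) = 24
  (UV)[0][1] = (3)*(-7) + (-3)*(7) = -42
  (UV)[1][0] = (-2)*(-1) + (-10)*(-9) = 92
  (UV)[1][1] = (-2)*(-7) + (-10)*(7) = -56
UV =
[       24       -42 ]
[       92       -56 ]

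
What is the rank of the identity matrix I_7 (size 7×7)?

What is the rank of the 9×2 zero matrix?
rank(I_7) = 7, rank(0) = 0

The identity I_7 has 7 columns that are the standard basis vectors e_1, …, e_7. These are linearly independent, so all 7 columns are pivots and rank(I_7) = 7.
The 9×2 zero matrix has every entry zero, so every row is the zero row and there are no pivots; rank(0) = 0.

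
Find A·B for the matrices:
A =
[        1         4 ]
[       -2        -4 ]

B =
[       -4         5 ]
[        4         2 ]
AB =
[       12        13 ]
[       -8       -18 ]

Matrix multiplication: (AB)[i][j] = sum over k of A[i][k] * B[k][j].
  (AB)[0][0] = (1)*(-4) + (4)*(4) = 12
  (AB)[0][1] = (1)*(5) + (4)*(2) = 13
  (AB)[1][0] = (-2)*(-4) + (-4)*(4) = -8
  (AB)[1][1] = (-2)*(5) + (-4)*(2) = -18
AB =
[       12        13 ]
[       -8       -18 ]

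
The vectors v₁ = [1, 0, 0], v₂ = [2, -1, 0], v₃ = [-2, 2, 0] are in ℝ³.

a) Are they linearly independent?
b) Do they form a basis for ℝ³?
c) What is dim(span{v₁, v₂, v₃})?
Not independent, not a basis, dim(span) = 2

Check whether v₃ can be written as a linear combination of v₁ and v₂.
v₃ = (2)·v₁ + (-2)·v₂ = [-2, 2, 0], so the three vectors are linearly dependent.
Thus they do not form a basis for ℝ³, and dim(span{v₁, v₂, v₃}) = 2 (spanned by v₁ and v₂).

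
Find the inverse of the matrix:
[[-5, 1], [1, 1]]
[[-1/6, 1/6], [1/6, 5/6]]

For [[a,b],[c,d]], inverse = (1/det)·[[d,-b],[-c,a]]
det = -5·1 - 1·1 = -6
Inverse = (1/-6)·[[1, -1], [-1, -5]]
        = [[-1/6, 1/6], [1/6, 5/6]]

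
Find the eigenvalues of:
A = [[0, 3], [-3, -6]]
λ = -3, -3

Solve det(A - λI) = 0. For a 2×2 matrix this is λ² - (trace)λ + det = 0.
trace(A) = 0 - 6 = -6.
det(A) = (0)*(-6) - (3)*(-3) = 0 + 9 = 9.
Characteristic equation: λ² - (-6)λ + (9) = 0.
Discriminant: (-6)² - 4*(9) = 36 - 36 = 0.
Roots: λ = (-6 ± √0) / 2 = -3, -3.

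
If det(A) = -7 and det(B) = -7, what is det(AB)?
49

Use the multiplicative property of determinants: det(AB) = det(A)*det(B).
det(AB) = (-7)*(-7) = 49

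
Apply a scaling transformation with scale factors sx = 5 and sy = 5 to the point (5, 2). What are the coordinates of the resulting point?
(25, 10)

Scaling matrix:
[[5, 0], [0, 5]]
Result: (5 × 5, 2 × 5) = (25, 10)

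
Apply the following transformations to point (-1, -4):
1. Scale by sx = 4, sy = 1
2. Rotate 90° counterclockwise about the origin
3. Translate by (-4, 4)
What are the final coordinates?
(0, 0)

Step 1: Scale → (-4, -4)
Step 2: Rotate 90° → (4, -4)
Step 3: Translate → (0, 0)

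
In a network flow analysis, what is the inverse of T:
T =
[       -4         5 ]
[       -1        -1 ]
det(T) = 9
T⁻¹ =
[     -1/9      -5/9 ]
[      1/9      -4/9 ]

For a 2×2 matrix T = [[a, b], [c, d]] with det(T) ≠ 0, T⁻¹ = (1/det(T)) * [[d, -b], [-c, a]].
det(T) = (-4)*(-1) - (5)*(-1) = 4 + 5 = 9.
T⁻¹ = (1/9) * [[-1, -5], [1, -4]].
Dividing each entry by 9 and reducing:
T⁻¹ =
[     -1/9      -5/9 ]
[      1/9      -4/9 ]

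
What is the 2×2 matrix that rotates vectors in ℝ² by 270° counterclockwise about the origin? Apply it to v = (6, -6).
R = [[0, 1], [-1, 0]]; R·v = (-6, -6)

A counterclockwise rotation by angle θ in ℝ² has matrix R(θ) = [[cos θ, -sin θ], [sin θ, cos θ]].
For θ = 270°: cos θ = 0, sin θ = -1.
R(270°) = [[0, 1], [-1, 0]].
R·v = [0·6 + (1)·-6, -1·6 + 0·-6] = (-6, -6).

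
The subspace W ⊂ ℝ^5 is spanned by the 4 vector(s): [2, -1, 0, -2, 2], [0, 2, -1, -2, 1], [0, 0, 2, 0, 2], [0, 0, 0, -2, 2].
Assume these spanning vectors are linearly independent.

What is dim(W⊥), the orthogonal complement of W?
dim(W⊥) = 1

For any subspace W of ℝ^n, dim(W) + dim(W⊥) = n (the whole-space dimension).
Here the given 4 vectors are linearly independent, so dim(W) = 4.
Thus dim(W⊥) = n - dim(W) = 5 - 4 = 1.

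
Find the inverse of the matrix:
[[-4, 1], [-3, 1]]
[[-1, 1], [-3, 4]]

For [[a,b],[c,d]], inverse = (1/det)·[[d,-b],[-c,a]]
det = -4·1 - 1·-3 = -1
Inverse = (1/-1)·[[1, -1], [3, -4]]
        = [[-1, 1], [-3, 4]]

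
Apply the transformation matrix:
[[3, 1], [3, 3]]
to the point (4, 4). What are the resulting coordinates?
(16, 24)

Matrix multiplication:
[[3, 1], [3, 3]] × [4, 4]ᵀ
= [3×4 + 1×4, 3×4 + 3×4]ᵀ
= [16.0000, 24.0000]ᵀ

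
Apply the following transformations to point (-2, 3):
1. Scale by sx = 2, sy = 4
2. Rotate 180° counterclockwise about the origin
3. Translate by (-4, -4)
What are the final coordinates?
(0, -16)

Step 1: Scale → (-4, 12)
Step 2: Rotate 180° → (4, -12)
Step 3: Translate → (0, -16)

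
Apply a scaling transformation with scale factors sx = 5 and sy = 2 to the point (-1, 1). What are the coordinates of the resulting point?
(-5, 2)

Scaling matrix:
[[5, 0], [0, 2]]
Result: (-1 × 5, 1 × 2) = (-5, 2)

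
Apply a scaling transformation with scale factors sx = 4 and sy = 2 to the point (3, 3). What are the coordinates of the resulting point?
(12, 6)

Scaling matrix:
[[4, 0], [0, 2]]
Result: (3 × 4, 3 × 2) = (12, 6)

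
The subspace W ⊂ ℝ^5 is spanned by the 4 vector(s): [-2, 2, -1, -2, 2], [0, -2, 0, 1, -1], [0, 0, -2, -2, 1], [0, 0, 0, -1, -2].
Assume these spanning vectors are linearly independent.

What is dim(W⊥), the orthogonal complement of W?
dim(W⊥) = 1

For any subspace W of ℝ^n, dim(W) + dim(W⊥) = n (the whole-space dimension).
Here the given 4 vectors are linearly independent, so dim(W) = 4.
Thus dim(W⊥) = n - dim(W) = 5 - 4 = 1.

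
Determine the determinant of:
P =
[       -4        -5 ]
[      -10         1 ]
det(P) = -54

For a 2×2 matrix [[a, b], [c, d]], det = a*d - b*c.
det(P) = (-4)*(1) - (-5)*(-10) = -4 - 50 = -54.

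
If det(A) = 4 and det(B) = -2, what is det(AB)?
-8

Use the multiplicative property of determinants: det(AB) = det(A)*det(B).
det(AB) = (4)*(-2) = -8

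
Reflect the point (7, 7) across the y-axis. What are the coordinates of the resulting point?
(-7, 7)

Reflection across y-axis: (7, 7) → (-7, 7)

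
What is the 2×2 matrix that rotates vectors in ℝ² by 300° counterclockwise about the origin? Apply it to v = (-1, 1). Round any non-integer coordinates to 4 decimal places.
R = [[1/2, √3/2], [-√3/2, 1/2]]; R·v = (0.3660, 1.3660)

A counterclockwise rotation by angle θ in ℝ² has matrix R(θ) = [[cos θ, -sin θ], [sin θ, cos θ]].
For θ = 300°: cos θ = 1/2, sin θ = -√3/2.
R(300°) = [[1/2, √3/2], [-√3/2, 1/2]].
R·v = [1/2·-1 + (√3/2)·1, -√3/2·-1 + 1/2·1] = (0.3660, 1.3660).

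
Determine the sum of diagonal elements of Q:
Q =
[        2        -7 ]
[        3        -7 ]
tr(Q) = 2 - 7 = -5

The trace of a square matrix is the sum of its diagonal entries.
Diagonal entries of Q: Q[0][0] = 2, Q[1][1] = -7.
tr(Q) = 2 - 7 = -5.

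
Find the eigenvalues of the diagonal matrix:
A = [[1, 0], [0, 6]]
λ₁ = 1, λ₂ = 6

The characteristic polynomial of A is det(A - λI) = (1 - λ)(6 - λ) = 0.
The roots are λ = 1 and λ = 6, so the eigenvalues are the diagonal entries.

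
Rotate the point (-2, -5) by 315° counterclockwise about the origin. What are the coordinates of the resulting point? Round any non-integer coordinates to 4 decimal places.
(-4.9497, -2.1213)

Rotation matrix R(θ) = [[cos θ, -sin θ], [sin θ, cos θ]]; for θ = 315°:
R = [[√2/2, √2/2], [-√2/2, √2/2]]
Result: R × [-2, -5]ᵀ = [√2/2·-2 + (√2/2)·-5, -√2/2·-2 + (√2/2)·-5]ᵀ = (-4.9497, -2.1213)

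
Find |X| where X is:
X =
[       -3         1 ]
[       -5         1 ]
det(X) = 2

For a 2×2 matrix [[a, b], [c, d]], det = a*d - b*c.
det(X) = (-3)*(1) - (1)*(-5) = -3 + 5 = 2.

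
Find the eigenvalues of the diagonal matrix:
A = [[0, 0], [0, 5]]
λ₁ = 0, λ₂ = 5

The characteristic polynomial of A is det(A - λI) = (0 - λ)(5 - λ) = 0.
The roots are λ = 0 and λ = 5, so the eigenvalues are the diagonal entries.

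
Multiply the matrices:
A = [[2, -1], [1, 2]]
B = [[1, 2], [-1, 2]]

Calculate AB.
[[3, 2], [-1, 6]]

Each entry (i,j) of AB = sum over k of A[i][k]*B[k][j].
(AB)[0][0] = (2)*(1) + (-1)*(-1) = 3
(AB)[0][1] = (2)*(2) + (-1)*(2) = 2
(AB)[1][0] = (1)*(1) + (2)*(-1) = -1
(AB)[1][1] = (1)*(2) + (2)*(2) = 6
AB = [[3, 2], [-1, 6]]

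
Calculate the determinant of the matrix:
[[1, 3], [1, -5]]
-8

For a 2×2 matrix [[a, b], [c, d]], det = ad - bc
det = (1)(-5) - (3)(1) = -5 - 3 = -8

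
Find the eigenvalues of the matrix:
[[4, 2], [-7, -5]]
λ = -3 and λ = 2

Characteristic equation: det(A - λI) = 0
λ² - (trace)λ + (det) = 0
λ² - (-1)λ + (-6) = 0
λ² + 1λ - 6 = 0
Solving: λ = -3, 2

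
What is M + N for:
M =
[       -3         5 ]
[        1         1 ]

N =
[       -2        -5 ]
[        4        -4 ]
M + N =
[       -5         0 ]
[        5        -3 ]

Matrix addition is elementwise: (M+N)[i][j] = M[i][j] + N[i][j].
  (M+N)[0][0] = (-3) + (-2) = -5
  (M+N)[0][1] = (5) + (-5) = 0
  (M+N)[1][0] = (1) + (4) = 5
  (M+N)[1][1] = (1) + (-4) = -3
M + N =
[       -5         0 ]
[        5        -3 ]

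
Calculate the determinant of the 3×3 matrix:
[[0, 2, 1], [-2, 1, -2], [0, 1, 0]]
-2

Expansion along first row:
det = 0·det([[1,-2],[1,0]]) - 2·det([[-2,-2],[0,0]]) + 1·det([[-2,1],[0,1]])
    = 0·(1·0 - -2·1) - 2·(-2·0 - -2·0) + 1·(-2·1 - 1·0)
    = 0·2 - 2·0 + 1·-2
    = 0 + 0 + -2 = -2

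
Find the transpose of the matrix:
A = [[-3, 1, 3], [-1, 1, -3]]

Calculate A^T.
[[-3, -1], [1, 1], [3, -3]]

The transpose sends entry (i,j) to (j,i); rows become columns.
Row 0 of A: [-3, 1, 3] -> column 0 of A^T.
Row 1 of A: [-1, 1, -3] -> column 1 of A^T.
A^T = [[-3, -1], [1, 1], [3, -3]]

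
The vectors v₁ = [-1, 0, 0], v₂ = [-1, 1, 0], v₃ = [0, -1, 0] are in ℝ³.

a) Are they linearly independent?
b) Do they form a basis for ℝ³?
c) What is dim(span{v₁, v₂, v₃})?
Not independent, not a basis, dim(span) = 2

Check whether v₃ can be written as a linear combination of v₁ and v₂.
v₃ = (1)·v₁ + (-1)·v₂ = [0, -1, 0], so the three vectors are linearly dependent.
Thus they do not form a basis for ℝ³, and dim(span{v₁, v₂, v₃}) = 2 (spanned by v₁ and v₂).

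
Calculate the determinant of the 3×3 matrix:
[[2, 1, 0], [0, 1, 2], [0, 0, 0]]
0

Expansion along first row:
det = 2·det([[1,2],[0,0]]) - 1·det([[0,2],[0,0]]) + 0·det([[0,1],[0,0]])
    = 2·(1·0 - 2·0) - 1·(0·0 - 2·0) + 0·(0·0 - 1·0)
    = 2·0 - 1·0 + 0·0
    = 0 + 0 + 0 = 0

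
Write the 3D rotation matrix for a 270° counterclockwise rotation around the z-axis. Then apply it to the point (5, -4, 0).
R = [[0, 1, 0], [-1, 0, 0], [0, 0, 1]]; R·(5, -4, 0) = (-4, -5, 0)

Rotation matrix for 270° around z-axis:
cos(270°) = 0, sin(270°) = -1
R = [[0, 1, 0], [-1, 0, 0], [0, 0, 1]]
Apply to (5, -4, 0): R·[5, -4, 0]ᵀ = (-4, -5, 0)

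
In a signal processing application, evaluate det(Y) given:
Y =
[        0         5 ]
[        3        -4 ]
det(Y) = -15

For a 2×2 matrix [[a, b], [c, d]], det = a*d - b*c.
det(Y) = (0)*(-4) - (5)*(3) = 0 - 15 = -15.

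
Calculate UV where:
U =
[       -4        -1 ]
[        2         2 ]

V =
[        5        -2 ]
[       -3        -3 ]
UV =
[      -17        11 ]
[        4       -10 ]

Matrix multiplication: (UV)[i][j] = sum over k of U[i][k] * V[k][j].
  (UV)[0][0] = (-4)*(5) + (-1)*(-3) = -17
  (UV)[0][1] = (-4)*(-2) + (-1)*(-3) = 11
  (UV)[1][0] = (2)*(5) + (2)*(-3) = 4
  (UV)[1][1] = (2)*(-2) + (2)*(-3) = -10
UV =
[      -17        11 ]
[        4       -10 ]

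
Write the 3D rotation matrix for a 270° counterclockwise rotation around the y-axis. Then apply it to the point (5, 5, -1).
R = [[0, 0, -1], [0, 1, 0], [1, 0, 0]]; R·(5, 5, -1) = (1, 5, 5)

Rotation matrix for 270° around y-axis:
cos(270°) = 0, sin(270°) = -1
R = [[0, 0, -1], [0, 1, 0], [1, 0, 0]]
Apply to (5, 5, -1): R·[5, 5, -1]ᵀ = (1, 5, 5)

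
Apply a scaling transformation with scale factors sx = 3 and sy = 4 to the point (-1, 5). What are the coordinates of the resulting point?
(-3, 20)

Scaling matrix:
[[3, 0], [0, 4]]
Result: (-1 × 3, 5 × 4) = (-3, 20)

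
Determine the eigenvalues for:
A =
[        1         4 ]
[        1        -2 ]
λ = -3, 2

Solve det(A - λI) = 0. For a 2×2 matrix the characteristic equation is λ² - (trace)λ + det = 0.
trace(A) = a + d = 1 - 2 = -1.
det(A) = a*d - b*c = (1)*(-2) - (4)*(1) = -2 - 4 = -6.
Characteristic equation: λ² - (-1)λ + (-6) = 0.
Discriminant = (-1)² - 4*(-6) = 1 + 24 = 25.
λ = (-1 ± √25) / 2 = (-1 ± 5) / 2 = -3, 2.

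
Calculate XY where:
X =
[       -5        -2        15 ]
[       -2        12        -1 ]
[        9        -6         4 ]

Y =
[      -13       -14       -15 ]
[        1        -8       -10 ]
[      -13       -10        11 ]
XY =
[     -132       -64       260 ]
[       51       -58      -101 ]
[     -175      -118       -31 ]

Matrix multiplication: (XY)[i][j] = sum over k of X[i][k] * Y[k][j].
  (XY)[0][0] = (-5)*(-13) + (-2)*(1) + (15)*(-13) = -132
  (XY)[0][1] = (-5)*(-14) + (-2)*(-8) + (15)*(-10) = -64
  (XY)[0][2] = (-5)*(-15) + (-2)*(-10) + (15)*(11) = 260
  (XY)[1][0] = (-2)*(-13) + (12)*(1) + (-1)*(-13) = 51
  (XY)[1][1] = (-2)*(-14) + (12)*(-8) + (-1)*(-10) = -58
  (XY)[1][2] = (-2)*(-15) + (12)*(-10) + (-1)*(11) = -101
  (XY)[2][0] = (9)*(-13) + (-6)*(1) + (4)*(-13) = -175
  (XY)[2][1] = (9)*(-14) + (-6)*(-8) + (4)*(-10) = -118
  (XY)[2][2] = (9)*(-15) + (-6)*(-10) + (4)*(11) = -31
XY =
[     -132       -64       260 ]
[       51       -58      -101 ]
[     -175      -118       -31 ]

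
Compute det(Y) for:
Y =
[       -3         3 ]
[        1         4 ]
det(Y) = -15

For a 2×2 matrix [[a, b], [c, d]], det = a*d - b*c.
det(Y) = (-3)*(4) - (3)*(1) = -12 - 3 = -15.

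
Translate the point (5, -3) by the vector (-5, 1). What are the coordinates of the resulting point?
(0, -2)

Translation by (-5, 1):
x' = 5 + -5 = 0
y' = -3 + 1 = -2
Homogeneous matrix: [[1, 0, -5], [0, 1, 1], [0, 0, 1]]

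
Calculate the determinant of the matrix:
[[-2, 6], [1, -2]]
-2

For a 2×2 matrix [[a, b], [c, d]], det = ad - bc
det = (-2)(-2) - (6)(1) = 4 - 6 = -2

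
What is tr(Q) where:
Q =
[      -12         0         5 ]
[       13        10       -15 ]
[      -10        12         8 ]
tr(Q) = -12 + 10 + 8 = 6

The trace of a square matrix is the sum of its diagonal entries.
Diagonal entries of Q: Q[0][0] = -12, Q[1][1] = 10, Q[2][2] = 8.
tr(Q) = -12 + 10 + 8 = 6.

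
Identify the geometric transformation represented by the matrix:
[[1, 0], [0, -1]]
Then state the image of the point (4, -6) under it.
reflection across the x-axis; image of (4, -6) is (4, 6)

This is a symmetric orthogonal matrix with determinant -1, which characterizes a reflection in ℝ².
The matrix [[1, 0], [0, -1]] represents: reflection across the x-axis.
Applying it to (4, -6): [1·4 + 0·-6, 0·4 + -1·-6] = (4, 6).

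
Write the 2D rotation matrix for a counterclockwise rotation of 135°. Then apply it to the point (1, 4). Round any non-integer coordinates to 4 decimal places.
R = [[-√2/2, -√2/2], [√2/2, -√2/2]]; R·(1, 4) = (-3.5355, -2.1213)

Rotation matrix formula: R(θ) = [[cos θ, -sin θ], [sin θ, cos θ]]
For θ = 135°:
cos(135°) = -√2/2
sin(135°) = √2/2
R = [[-√2/2, -√2/2], [√2/2, -√2/2]]
Apply to (1, 4): [-√2/2·1 + (-√2/2)·4, √2/2·1 + -√2/2·4] = (-3.5355, -2.1213)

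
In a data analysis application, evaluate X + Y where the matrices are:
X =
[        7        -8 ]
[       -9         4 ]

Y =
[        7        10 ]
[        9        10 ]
X + Y =
[       14         2 ]
[        0        14 ]

Matrix addition is elementwise: (X+Y)[i][j] = X[i][j] + Y[i][j].
  (X+Y)[0][0] = (7) + (7) = 14
  (X+Y)[0][1] = (-8) + (10) = 2
  (X+Y)[1][0] = (-9) + (9) = 0
  (X+Y)[1][1] = (4) + (10) = 14
X + Y =
[       14         2 ]
[        0        14 ]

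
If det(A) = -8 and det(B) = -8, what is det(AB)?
64

Use the multiplicative property of determinants: det(AB) = det(A)*det(B).
det(AB) = (-8)*(-8) = 64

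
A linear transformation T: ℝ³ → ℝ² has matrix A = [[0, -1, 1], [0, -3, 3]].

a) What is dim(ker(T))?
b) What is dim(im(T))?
dim(ker) = 2, dim(im) = 1

Observe that row 2 = 3 × row 1 (so the rows are linearly dependent).
Thus rank(A) = 1 (only one linearly independent row).
dim(im(T)) = rank(A) = 1.
By the rank-nullity theorem applied to T: ℝ³ → ℝ², rank(A) + nullity(A) = 3 (the domain dimension), so dim(ker(T)) = 3 - 1 = 2.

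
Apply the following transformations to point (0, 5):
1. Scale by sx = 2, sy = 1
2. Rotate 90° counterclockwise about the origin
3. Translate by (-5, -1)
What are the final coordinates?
(-10, -1)

Step 1: Scale → (0, 5)
Step 2: Rotate 90° → (-5, 0)
Step 3: Translate → (-10, -1)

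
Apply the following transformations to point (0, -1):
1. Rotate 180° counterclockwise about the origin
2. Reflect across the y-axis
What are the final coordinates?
(0, 1)

Step 1: Rotate 180° → (0, 1)
Step 2: Reflect across the y-axis → (0, 1)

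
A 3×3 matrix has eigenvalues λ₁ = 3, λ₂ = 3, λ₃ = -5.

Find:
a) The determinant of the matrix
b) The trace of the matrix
det = -45, trace = 1

Two standard eigenvalue identities:
- det(A) equals the product of the eigenvalues (counted with multiplicity).
- trace(A) equals the sum of the eigenvalues.
det(A) = (3)*(3)*(-5) = -45.
trace(A) = 3 + 3 - 5 = 1.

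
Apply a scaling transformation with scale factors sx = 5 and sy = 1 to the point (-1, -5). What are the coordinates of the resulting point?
(-5, -5)

Scaling matrix:
[[5, 0], [0, 1]]
Result: (-1 × 5, -5 × 1) = (-5, -5)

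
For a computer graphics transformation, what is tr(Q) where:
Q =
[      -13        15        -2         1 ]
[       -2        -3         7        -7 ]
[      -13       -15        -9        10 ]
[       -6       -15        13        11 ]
tr(Q) = -13 - 3 - 9 + 11 = -14

The trace of a square matrix is the sum of its diagonal entries.
Diagonal entries of Q: Q[0][0] = -13, Q[1][1] = -3, Q[2][2] = -9, Q[3][3] = 11.
tr(Q) = -13 - 3 - 9 + 11 = -14.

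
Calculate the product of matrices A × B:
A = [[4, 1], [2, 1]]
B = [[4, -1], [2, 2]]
[[18, -2], [10, 0]]

Matrix multiplication:
C[0][0] = 4×4 + 1×2 = 18
C[0][1] = 4×-1 + 1×2 = -2
C[1][0] = 2×4 + 1×2 = 10
C[1][1] = 2×-1 + 1×2 = 0
Result: [[18, -2], [10, 0]]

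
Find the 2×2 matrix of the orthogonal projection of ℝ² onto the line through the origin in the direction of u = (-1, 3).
[[1/10, -3/10], [-3/10, 9/10]]

The orthogonal projection onto the line spanned by a nonzero vector u = (a, b) has matrix P = (u uᵀ) / (uᵀ u) = (1/(a² + b²)) · [[a², ab], [ab, b²]].
Here u = (-1, 3), so a² + b² = 1 + 9 = 10.
P = (1/10) · [[1, -3], [-3, 9]] = [[1/10, -3/10], [-3/10, 9/10]].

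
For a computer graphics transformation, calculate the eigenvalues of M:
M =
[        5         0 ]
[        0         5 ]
λ = 5, 5

Solve det(M - λI) = 0. For a 2×2 matrix the characteristic equation is λ² - (trace)λ + det = 0.
trace(M) = a + d = 5 + 5 = 10.
det(M) = a*d - b*c = (5)*(5) - (0)*(0) = 25 - 0 = 25.
Characteristic equation: λ² - (10)λ + (25) = 0.
Discriminant = (10)² - 4*(25) = 100 - 100 = 0.
λ = (10 ± √0) / 2 = (10 ± 0) / 2 = 5, 5.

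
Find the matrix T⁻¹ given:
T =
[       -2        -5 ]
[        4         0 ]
det(T) = 20
T⁻¹ =
[        0       1/4 ]
[     -1/5     -1/10 ]

For a 2×2 matrix T = [[a, b], [c, d]] with det(T) ≠ 0, T⁻¹ = (1/det(T)) * [[d, -b], [-c, a]].
det(T) = (-2)*(0) - (-5)*(4) = 0 + 20 = 20.
T⁻¹ = (1/20) * [[0, 5], [-4, -2]].
Dividing each entry by 20 and reducing:
T⁻¹ =
[        0       1/4 ]
[     -1/5     -1/10 ]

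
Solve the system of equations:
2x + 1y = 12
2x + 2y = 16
x = 4, y = 4

Use elimination (row reduction):
Equation 1: 2x + 1y = 12.
Equation 2: 2x + 2y = 16.
Multiply Eq1 by 2 and Eq2 by 2: 4x + 2y = 24;  4x + 4y = 32.
Subtract: (2)y = 8, so y = 4.
Back-substitute into Eq1: 2x + 1*(4) = 12, so x = 4.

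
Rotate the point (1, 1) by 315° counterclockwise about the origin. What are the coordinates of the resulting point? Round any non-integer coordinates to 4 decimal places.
(1.4142, 0.0000)

Rotation matrix R(θ) = [[cos θ, -sin θ], [sin θ, cos θ]]; for θ = 315°:
R = [[√2/2, √2/2], [-√2/2, √2/2]]
Result: R × [1, 1]ᵀ = [√2/2·1 + (√2/2)·1, -√2/2·1 + (√2/2)·1]ᵀ = (1.4142, 0.0000)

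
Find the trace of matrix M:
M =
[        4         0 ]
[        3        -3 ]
tr(M) = 4 - 3 = 1

The trace of a square matrix is the sum of its diagonal entries.
Diagonal entries of M: M[0][0] = 4, M[1][1] = -3.
tr(M) = 4 - 3 = 1.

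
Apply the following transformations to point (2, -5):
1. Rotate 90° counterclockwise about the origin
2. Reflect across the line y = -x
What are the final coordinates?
(-2, -5)

Step 1: Rotate 90° → (5, 2)
Step 2: Reflect across the line y = -x → (-2, -5)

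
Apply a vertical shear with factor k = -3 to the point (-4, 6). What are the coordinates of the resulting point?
(-4, 18)

Shear matrix for vertical shear with factor k = -3:
[[1, 0], [-3, 1]]
Result: (-4, 6) → (-4, 18)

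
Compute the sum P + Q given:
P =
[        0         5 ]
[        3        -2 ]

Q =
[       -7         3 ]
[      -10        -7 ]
P + Q =
[       -7         8 ]
[       -7        -9 ]

Matrix addition is elementwise: (P+Q)[i][j] = P[i][j] + Q[i][j].
  (P+Q)[0][0] = (0) + (-7) = -7
  (P+Q)[0][1] = (5) + (3) = 8
  (P+Q)[1][0] = (3) + (-10) = -7
  (P+Q)[1][1] = (-2) + (-7) = -9
P + Q =
[       -7         8 ]
[       -7        -9 ]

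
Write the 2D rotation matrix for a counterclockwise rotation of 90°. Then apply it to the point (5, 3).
R = [[0, -1], [1, 0]]; R·(5, 3) = (-3, 5)

Rotation matrix formula: R(θ) = [[cos θ, -sin θ], [sin θ, cos θ]]
For θ = 90°:
cos(90°) = 0
sin(90°) = 1
R = [[0, -1], [1, 0]]
Apply to (5, 3): [0·5 + (-1)·3, 1·5 + 0·3] = (-3, 5)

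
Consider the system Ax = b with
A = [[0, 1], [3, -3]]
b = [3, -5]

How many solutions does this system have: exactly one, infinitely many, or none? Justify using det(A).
Exactly one solution

Compute det(A) = (0)*(-3) - (1)*(3) = -3.
Because det(A) ≠ 0, A is invertible and Ax = b has a unique solution for every b (here x = A⁻¹ b).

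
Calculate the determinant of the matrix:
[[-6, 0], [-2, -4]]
24

For a 2×2 matrix [[a, b], [c, d]], det = ad - bc
det = (-6)(-4) - (0)(-2) = 24 - 0 = 24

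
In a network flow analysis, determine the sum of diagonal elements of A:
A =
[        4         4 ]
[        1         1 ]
tr(A) = 4 + 1 = 5

The trace of a square matrix is the sum of its diagonal entries.
Diagonal entries of A: A[0][0] = 4, A[1][1] = 1.
tr(A) = 4 + 1 = 5.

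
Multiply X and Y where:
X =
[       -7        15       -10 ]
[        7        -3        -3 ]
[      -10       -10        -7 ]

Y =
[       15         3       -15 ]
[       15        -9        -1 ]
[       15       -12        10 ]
XY =
[      -30       -36       -10 ]
[       15        84      -132 ]
[     -405       144        90 ]

Matrix multiplication: (XY)[i][j] = sum over k of X[i][k] * Y[k][j].
  (XY)[0][0] = (-7)*(15) + (15)*(15) + (-10)*(15) = -30
  (XY)[0][1] = (-7)*(3) + (15)*(-9) + (-10)*(-12) = -36
  (XY)[0][2] = (-7)*(-15) + (15)*(-1) + (-10)*(10) = -10
  (XY)[1][0] = (7)*(15) + (-3)*(15) + (-3)*(15) = 15
  (XY)[1][1] = (7)*(3) + (-3)*(-9) + (-3)*(-12) = 84
  (XY)[1][2] = (7)*(-15) + (-3)*(-1) + (-3)*(10) = -132
  (XY)[2][0] = (-10)*(15) + (-10)*(15) + (-7)*(15) = -405
  (XY)[2][1] = (-10)*(3) + (-10)*(-9) + (-7)*(-12) = 144
  (XY)[2][2] = (-10)*(-15) + (-10)*(-1) + (-7)*(10) = 90
XY =
[      -30       -36       -10 ]
[       15        84      -132 ]
[     -405       144        90 ]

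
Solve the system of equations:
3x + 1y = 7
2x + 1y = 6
x = 1, y = 4

Use elimination (row reduction):
Equation 1: 3x + 1y = 7.
Equation 2: 2x + 1y = 6.
Multiply Eq1 by 2 and Eq2 by 3: 6x + 2y = 14;  6x + 3y = 18.
Subtract: (1)y = 4, so y = 4.
Back-substitute into Eq1: 3x + 1*(4) = 7, so x = 1.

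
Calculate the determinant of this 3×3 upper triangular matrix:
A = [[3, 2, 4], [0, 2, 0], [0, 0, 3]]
18

The determinant of a triangular matrix is the product of its diagonal entries (the off-diagonal entries above the diagonal do not affect it).
det(A) = (3) * (2) * (3) = 18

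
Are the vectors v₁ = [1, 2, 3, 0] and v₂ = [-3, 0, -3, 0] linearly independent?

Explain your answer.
Yes, linearly independent

Two vectors are linearly dependent iff one is a scalar multiple of the other.
No single scalar k satisfies v₂ = k·v₁ (the ratios of corresponding entries disagree), so v₁ and v₂ are linearly independent.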